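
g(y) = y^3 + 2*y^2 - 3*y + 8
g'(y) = 3*y^2 + 4*y - 3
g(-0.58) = 10.22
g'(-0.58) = -4.31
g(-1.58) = 13.79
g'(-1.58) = -1.83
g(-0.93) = 11.72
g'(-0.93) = -4.13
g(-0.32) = 9.13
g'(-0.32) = -3.97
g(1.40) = 10.46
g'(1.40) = 8.48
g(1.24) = 9.26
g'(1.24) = 6.57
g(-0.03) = 8.09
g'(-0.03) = -3.12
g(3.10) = 47.71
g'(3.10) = 38.23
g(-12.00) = -1396.00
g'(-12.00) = 381.00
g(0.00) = 8.00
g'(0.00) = -3.00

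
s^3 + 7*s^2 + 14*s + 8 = (s + 1)*(s + 2)*(s + 4)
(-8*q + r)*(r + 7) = -8*q*r - 56*q + r^2 + 7*r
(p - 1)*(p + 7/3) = p^2 + 4*p/3 - 7/3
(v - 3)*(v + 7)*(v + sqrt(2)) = v^3 + sqrt(2)*v^2 + 4*v^2 - 21*v + 4*sqrt(2)*v - 21*sqrt(2)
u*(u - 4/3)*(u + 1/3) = u^3 - u^2 - 4*u/9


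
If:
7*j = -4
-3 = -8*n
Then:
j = -4/7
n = 3/8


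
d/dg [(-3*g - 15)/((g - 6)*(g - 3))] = 3*(g^2 + 10*g - 63)/(g^4 - 18*g^3 + 117*g^2 - 324*g + 324)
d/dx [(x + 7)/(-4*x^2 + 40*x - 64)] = (-x^2 + 10*x + 2*(x - 5)*(x + 7) - 16)/(4*(x^2 - 10*x + 16)^2)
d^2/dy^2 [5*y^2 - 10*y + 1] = 10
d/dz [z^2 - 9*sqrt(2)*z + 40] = 2*z - 9*sqrt(2)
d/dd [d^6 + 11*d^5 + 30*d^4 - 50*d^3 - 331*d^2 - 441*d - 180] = 6*d^5 + 55*d^4 + 120*d^3 - 150*d^2 - 662*d - 441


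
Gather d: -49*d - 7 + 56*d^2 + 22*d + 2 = 56*d^2 - 27*d - 5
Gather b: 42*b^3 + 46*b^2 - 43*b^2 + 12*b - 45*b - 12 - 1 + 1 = 42*b^3 + 3*b^2 - 33*b - 12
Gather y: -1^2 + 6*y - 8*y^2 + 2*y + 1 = -8*y^2 + 8*y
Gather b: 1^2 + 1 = 2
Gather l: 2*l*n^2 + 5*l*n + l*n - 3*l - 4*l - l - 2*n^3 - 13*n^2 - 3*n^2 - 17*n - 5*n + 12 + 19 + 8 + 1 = l*(2*n^2 + 6*n - 8) - 2*n^3 - 16*n^2 - 22*n + 40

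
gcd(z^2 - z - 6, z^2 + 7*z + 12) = 1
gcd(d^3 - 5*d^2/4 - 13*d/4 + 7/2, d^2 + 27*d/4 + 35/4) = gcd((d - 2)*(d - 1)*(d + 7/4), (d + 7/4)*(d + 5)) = d + 7/4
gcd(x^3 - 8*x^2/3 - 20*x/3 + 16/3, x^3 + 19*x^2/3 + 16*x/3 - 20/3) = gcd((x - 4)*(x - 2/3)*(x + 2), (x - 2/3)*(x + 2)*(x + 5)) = x^2 + 4*x/3 - 4/3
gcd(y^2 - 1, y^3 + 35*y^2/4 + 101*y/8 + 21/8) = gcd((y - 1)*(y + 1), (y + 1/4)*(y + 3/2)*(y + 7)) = 1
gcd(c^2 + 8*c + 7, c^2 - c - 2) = c + 1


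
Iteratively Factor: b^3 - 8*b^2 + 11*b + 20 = (b - 5)*(b^2 - 3*b - 4) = (b - 5)*(b - 4)*(b + 1)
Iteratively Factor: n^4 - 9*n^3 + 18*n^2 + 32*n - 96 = (n + 2)*(n^3 - 11*n^2 + 40*n - 48) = (n - 4)*(n + 2)*(n^2 - 7*n + 12) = (n - 4)*(n - 3)*(n + 2)*(n - 4)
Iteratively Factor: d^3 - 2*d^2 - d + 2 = (d + 1)*(d^2 - 3*d + 2) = (d - 1)*(d + 1)*(d - 2)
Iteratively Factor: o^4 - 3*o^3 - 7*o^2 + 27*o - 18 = (o - 2)*(o^3 - o^2 - 9*o + 9) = (o - 2)*(o + 3)*(o^2 - 4*o + 3) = (o - 3)*(o - 2)*(o + 3)*(o - 1)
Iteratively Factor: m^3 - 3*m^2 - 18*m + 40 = (m - 2)*(m^2 - m - 20) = (m - 5)*(m - 2)*(m + 4)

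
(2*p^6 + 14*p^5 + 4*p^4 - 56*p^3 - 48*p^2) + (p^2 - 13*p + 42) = 2*p^6 + 14*p^5 + 4*p^4 - 56*p^3 - 47*p^2 - 13*p + 42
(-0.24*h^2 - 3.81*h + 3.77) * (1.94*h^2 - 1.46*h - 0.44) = -0.4656*h^4 - 7.041*h^3 + 12.982*h^2 - 3.8278*h - 1.6588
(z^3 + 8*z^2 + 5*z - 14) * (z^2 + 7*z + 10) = z^5 + 15*z^4 + 71*z^3 + 101*z^2 - 48*z - 140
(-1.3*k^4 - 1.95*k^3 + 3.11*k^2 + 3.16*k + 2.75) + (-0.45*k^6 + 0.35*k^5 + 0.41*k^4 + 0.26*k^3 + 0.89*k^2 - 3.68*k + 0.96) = -0.45*k^6 + 0.35*k^5 - 0.89*k^4 - 1.69*k^3 + 4.0*k^2 - 0.52*k + 3.71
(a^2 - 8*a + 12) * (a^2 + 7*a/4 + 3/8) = a^4 - 25*a^3/4 - 13*a^2/8 + 18*a + 9/2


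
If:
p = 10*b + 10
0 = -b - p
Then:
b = -10/11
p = 10/11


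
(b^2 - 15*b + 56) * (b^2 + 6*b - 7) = b^4 - 9*b^3 - 41*b^2 + 441*b - 392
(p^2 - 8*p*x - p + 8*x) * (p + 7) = p^3 - 8*p^2*x + 6*p^2 - 48*p*x - 7*p + 56*x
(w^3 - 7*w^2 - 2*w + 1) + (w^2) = w^3 - 6*w^2 - 2*w + 1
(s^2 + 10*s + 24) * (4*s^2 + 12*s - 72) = 4*s^4 + 52*s^3 + 144*s^2 - 432*s - 1728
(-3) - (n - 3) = -n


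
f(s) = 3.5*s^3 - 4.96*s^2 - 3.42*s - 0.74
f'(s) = 10.5*s^2 - 9.92*s - 3.42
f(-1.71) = -26.90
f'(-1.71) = 44.25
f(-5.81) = -834.73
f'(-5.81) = 408.65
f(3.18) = 50.78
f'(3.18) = 71.21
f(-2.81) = -107.95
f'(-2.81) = 107.36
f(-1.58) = -21.52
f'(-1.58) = 38.47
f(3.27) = 57.42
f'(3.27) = 76.42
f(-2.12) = -49.13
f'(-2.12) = 64.80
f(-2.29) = -60.95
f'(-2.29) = 74.36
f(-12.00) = -6721.94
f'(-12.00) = 1627.62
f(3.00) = 38.86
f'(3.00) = 61.32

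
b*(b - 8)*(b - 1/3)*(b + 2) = b^4 - 19*b^3/3 - 14*b^2 + 16*b/3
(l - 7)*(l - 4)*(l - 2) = l^3 - 13*l^2 + 50*l - 56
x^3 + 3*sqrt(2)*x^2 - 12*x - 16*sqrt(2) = (x - 2*sqrt(2))*(x + sqrt(2))*(x + 4*sqrt(2))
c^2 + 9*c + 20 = (c + 4)*(c + 5)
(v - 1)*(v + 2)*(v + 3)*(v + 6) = v^4 + 10*v^3 + 25*v^2 - 36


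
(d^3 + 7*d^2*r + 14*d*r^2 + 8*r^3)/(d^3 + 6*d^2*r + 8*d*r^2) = (d + r)/d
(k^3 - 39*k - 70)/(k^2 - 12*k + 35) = (k^2 + 7*k + 10)/(k - 5)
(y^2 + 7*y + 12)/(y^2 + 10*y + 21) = (y + 4)/(y + 7)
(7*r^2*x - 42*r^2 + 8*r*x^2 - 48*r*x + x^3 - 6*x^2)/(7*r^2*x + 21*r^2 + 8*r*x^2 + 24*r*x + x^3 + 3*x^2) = (x - 6)/(x + 3)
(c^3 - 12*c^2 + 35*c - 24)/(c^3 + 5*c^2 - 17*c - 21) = (c^2 - 9*c + 8)/(c^2 + 8*c + 7)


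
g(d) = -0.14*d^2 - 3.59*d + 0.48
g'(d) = -0.28*d - 3.59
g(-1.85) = 6.64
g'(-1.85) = -3.07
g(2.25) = -8.31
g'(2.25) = -4.22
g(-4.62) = 14.08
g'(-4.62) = -2.30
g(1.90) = -6.85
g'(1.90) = -4.12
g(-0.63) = 2.69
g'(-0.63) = -3.41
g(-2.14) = 7.52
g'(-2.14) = -2.99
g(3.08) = -11.91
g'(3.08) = -4.45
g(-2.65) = 9.01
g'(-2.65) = -2.85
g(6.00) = -26.10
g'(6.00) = -5.27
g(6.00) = -26.10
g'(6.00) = -5.27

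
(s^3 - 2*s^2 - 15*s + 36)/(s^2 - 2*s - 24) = (s^2 - 6*s + 9)/(s - 6)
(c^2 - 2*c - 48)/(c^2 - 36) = (c - 8)/(c - 6)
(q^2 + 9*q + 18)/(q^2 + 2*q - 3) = (q + 6)/(q - 1)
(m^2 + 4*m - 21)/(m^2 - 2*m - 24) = (-m^2 - 4*m + 21)/(-m^2 + 2*m + 24)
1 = 1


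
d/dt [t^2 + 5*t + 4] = 2*t + 5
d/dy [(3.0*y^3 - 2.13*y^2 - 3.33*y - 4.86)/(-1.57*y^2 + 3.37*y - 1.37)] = (-4.71*y^4 + 20.22*y^3 - 24.7362*y^2 - 9.4242*y + 20.9403)/(2.4649*y^4 - 10.5818*y^3 + 15.6587*y^2 - 9.2338*y + 1.8769)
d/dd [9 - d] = -1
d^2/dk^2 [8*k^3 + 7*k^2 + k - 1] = 48*k + 14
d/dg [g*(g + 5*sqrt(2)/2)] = 2*g + 5*sqrt(2)/2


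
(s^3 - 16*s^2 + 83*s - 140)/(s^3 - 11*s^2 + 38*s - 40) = (s - 7)/(s - 2)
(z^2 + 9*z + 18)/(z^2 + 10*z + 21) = (z + 6)/(z + 7)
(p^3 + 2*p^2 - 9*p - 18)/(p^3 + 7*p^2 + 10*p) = (p^2 - 9)/(p*(p + 5))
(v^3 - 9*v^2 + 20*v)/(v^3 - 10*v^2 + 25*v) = (v - 4)/(v - 5)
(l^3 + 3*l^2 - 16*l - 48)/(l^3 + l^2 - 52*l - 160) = (l^2 - l - 12)/(l^2 - 3*l - 40)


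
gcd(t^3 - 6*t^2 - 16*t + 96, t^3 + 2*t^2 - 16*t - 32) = t^2 - 16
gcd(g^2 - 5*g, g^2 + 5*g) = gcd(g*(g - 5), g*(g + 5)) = g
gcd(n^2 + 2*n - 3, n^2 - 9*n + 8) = n - 1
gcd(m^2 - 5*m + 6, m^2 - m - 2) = m - 2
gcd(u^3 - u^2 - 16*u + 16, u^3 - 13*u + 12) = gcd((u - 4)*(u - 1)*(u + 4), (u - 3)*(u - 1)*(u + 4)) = u^2 + 3*u - 4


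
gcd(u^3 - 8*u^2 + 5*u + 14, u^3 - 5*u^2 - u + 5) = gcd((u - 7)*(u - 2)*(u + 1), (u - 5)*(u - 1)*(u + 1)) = u + 1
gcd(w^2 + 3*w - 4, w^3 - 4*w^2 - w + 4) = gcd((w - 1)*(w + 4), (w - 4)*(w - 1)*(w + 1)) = w - 1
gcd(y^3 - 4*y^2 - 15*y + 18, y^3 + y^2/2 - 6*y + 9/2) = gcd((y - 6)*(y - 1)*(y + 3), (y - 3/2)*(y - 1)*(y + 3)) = y^2 + 2*y - 3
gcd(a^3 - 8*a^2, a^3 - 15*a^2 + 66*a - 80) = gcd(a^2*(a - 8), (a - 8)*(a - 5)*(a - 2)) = a - 8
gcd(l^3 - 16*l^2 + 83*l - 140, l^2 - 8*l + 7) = l - 7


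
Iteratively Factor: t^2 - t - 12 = (t - 4)*(t + 3)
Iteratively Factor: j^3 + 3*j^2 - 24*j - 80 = (j - 5)*(j^2 + 8*j + 16) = (j - 5)*(j + 4)*(j + 4)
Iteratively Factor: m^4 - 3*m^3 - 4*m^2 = (m)*(m^3 - 3*m^2 - 4*m) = m*(m + 1)*(m^2 - 4*m) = m*(m - 4)*(m + 1)*(m)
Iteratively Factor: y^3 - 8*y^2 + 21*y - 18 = (y - 3)*(y^2 - 5*y + 6) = (y - 3)*(y - 2)*(y - 3)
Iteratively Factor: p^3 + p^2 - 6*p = (p)*(p^2 + p - 6) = p*(p + 3)*(p - 2)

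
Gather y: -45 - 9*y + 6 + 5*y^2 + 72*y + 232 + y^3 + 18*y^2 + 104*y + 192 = y^3 + 23*y^2 + 167*y + 385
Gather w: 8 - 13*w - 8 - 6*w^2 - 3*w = -6*w^2 - 16*w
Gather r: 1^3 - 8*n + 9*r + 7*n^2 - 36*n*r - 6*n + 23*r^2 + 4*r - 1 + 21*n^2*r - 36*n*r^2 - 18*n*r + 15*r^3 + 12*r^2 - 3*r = 7*n^2 - 14*n + 15*r^3 + r^2*(35 - 36*n) + r*(21*n^2 - 54*n + 10)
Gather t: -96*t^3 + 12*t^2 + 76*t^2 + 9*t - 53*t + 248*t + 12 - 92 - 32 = -96*t^3 + 88*t^2 + 204*t - 112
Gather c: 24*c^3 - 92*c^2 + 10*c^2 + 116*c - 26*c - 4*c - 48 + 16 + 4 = 24*c^3 - 82*c^2 + 86*c - 28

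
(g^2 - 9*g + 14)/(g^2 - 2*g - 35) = (g - 2)/(g + 5)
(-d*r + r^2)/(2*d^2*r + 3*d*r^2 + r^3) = (-d + r)/(2*d^2 + 3*d*r + r^2)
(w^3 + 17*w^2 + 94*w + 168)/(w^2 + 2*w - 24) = (w^2 + 11*w + 28)/(w - 4)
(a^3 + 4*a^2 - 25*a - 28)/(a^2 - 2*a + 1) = (a^3 + 4*a^2 - 25*a - 28)/(a^2 - 2*a + 1)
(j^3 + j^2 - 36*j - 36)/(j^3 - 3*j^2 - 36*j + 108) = (j + 1)/(j - 3)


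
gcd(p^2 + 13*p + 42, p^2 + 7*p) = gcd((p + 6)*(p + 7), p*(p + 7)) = p + 7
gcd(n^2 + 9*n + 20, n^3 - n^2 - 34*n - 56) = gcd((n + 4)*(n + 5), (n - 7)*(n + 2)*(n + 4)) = n + 4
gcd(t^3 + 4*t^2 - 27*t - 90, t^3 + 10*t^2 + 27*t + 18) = t^2 + 9*t + 18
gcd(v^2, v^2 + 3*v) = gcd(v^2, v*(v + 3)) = v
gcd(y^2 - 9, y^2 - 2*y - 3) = y - 3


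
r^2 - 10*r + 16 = (r - 8)*(r - 2)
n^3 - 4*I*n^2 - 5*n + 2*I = (n - 2*I)*(n - I)^2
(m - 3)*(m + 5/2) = m^2 - m/2 - 15/2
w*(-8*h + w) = -8*h*w + w^2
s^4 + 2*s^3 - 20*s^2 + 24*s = s*(s - 2)^2*(s + 6)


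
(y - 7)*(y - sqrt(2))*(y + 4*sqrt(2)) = y^3 - 7*y^2 + 3*sqrt(2)*y^2 - 21*sqrt(2)*y - 8*y + 56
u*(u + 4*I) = u^2 + 4*I*u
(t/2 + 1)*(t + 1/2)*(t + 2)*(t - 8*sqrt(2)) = t^4/2 - 4*sqrt(2)*t^3 + 9*t^3/4 - 18*sqrt(2)*t^2 + 3*t^2 - 24*sqrt(2)*t + t - 8*sqrt(2)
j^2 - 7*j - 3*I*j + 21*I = (j - 7)*(j - 3*I)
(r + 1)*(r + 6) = r^2 + 7*r + 6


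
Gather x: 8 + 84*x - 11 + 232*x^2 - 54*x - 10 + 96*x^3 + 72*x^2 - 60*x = 96*x^3 + 304*x^2 - 30*x - 13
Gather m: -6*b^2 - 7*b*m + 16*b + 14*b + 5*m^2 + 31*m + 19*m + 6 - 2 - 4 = -6*b^2 + 30*b + 5*m^2 + m*(50 - 7*b)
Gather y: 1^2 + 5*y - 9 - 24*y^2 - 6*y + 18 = -24*y^2 - y + 10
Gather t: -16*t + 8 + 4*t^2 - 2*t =4*t^2 - 18*t + 8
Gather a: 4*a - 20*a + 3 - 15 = -16*a - 12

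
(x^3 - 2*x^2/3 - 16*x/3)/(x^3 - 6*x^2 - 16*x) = (x - 8/3)/(x - 8)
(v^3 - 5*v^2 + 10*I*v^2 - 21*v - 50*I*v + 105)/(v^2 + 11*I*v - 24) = (v^2 + v*(-5 + 7*I) - 35*I)/(v + 8*I)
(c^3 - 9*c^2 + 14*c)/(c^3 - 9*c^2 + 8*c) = (c^2 - 9*c + 14)/(c^2 - 9*c + 8)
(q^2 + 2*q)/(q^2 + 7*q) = (q + 2)/(q + 7)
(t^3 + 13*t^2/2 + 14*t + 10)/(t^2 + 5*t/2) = t + 4 + 4/t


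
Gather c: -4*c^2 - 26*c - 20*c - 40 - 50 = -4*c^2 - 46*c - 90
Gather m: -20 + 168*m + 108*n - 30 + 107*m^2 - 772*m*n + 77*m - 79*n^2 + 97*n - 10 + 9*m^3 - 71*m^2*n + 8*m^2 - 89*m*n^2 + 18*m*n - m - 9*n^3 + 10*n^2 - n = 9*m^3 + m^2*(115 - 71*n) + m*(-89*n^2 - 754*n + 244) - 9*n^3 - 69*n^2 + 204*n - 60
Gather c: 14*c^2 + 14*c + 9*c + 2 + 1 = 14*c^2 + 23*c + 3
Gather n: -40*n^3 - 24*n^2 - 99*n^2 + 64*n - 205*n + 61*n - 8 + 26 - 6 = -40*n^3 - 123*n^2 - 80*n + 12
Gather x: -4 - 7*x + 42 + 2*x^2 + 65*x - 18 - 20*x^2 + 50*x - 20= -18*x^2 + 108*x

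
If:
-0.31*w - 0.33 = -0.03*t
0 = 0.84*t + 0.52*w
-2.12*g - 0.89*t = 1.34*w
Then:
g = 0.37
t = 0.62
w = -1.00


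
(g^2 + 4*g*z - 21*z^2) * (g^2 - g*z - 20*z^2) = g^4 + 3*g^3*z - 45*g^2*z^2 - 59*g*z^3 + 420*z^4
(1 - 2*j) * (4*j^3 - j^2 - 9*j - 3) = -8*j^4 + 6*j^3 + 17*j^2 - 3*j - 3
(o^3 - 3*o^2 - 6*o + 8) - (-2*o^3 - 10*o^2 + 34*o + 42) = 3*o^3 + 7*o^2 - 40*o - 34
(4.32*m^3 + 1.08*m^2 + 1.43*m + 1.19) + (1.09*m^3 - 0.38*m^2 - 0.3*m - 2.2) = 5.41*m^3 + 0.7*m^2 + 1.13*m - 1.01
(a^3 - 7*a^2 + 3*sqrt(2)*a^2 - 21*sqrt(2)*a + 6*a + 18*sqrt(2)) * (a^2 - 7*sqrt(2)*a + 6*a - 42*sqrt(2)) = a^5 - 4*sqrt(2)*a^4 - a^4 - 78*a^3 + 4*sqrt(2)*a^3 + 78*a^2 + 144*sqrt(2)*a^2 - 144*sqrt(2)*a + 1512*a - 1512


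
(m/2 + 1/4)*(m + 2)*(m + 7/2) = m^3/2 + 3*m^2 + 39*m/8 + 7/4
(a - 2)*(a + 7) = a^2 + 5*a - 14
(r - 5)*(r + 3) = r^2 - 2*r - 15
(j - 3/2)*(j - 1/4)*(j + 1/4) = j^3 - 3*j^2/2 - j/16 + 3/32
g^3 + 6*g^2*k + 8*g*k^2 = g*(g + 2*k)*(g + 4*k)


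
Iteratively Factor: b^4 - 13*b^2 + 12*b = (b + 4)*(b^3 - 4*b^2 + 3*b) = (b - 1)*(b + 4)*(b^2 - 3*b) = (b - 3)*(b - 1)*(b + 4)*(b)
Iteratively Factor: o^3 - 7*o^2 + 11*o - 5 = (o - 1)*(o^2 - 6*o + 5) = (o - 1)^2*(o - 5)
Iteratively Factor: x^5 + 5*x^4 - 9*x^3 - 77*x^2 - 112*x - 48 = (x + 1)*(x^4 + 4*x^3 - 13*x^2 - 64*x - 48) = (x + 1)^2*(x^3 + 3*x^2 - 16*x - 48) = (x + 1)^2*(x + 4)*(x^2 - x - 12) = (x + 1)^2*(x + 3)*(x + 4)*(x - 4)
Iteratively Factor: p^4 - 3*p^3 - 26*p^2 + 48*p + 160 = (p - 4)*(p^3 + p^2 - 22*p - 40) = (p - 4)*(p + 4)*(p^2 - 3*p - 10) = (p - 4)*(p + 2)*(p + 4)*(p - 5)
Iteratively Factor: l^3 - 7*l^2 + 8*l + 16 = (l - 4)*(l^2 - 3*l - 4) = (l - 4)^2*(l + 1)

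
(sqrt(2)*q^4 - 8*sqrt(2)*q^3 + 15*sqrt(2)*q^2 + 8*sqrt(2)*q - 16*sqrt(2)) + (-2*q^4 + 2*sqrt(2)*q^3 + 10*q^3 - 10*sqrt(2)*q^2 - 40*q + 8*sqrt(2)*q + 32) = -2*q^4 + sqrt(2)*q^4 - 6*sqrt(2)*q^3 + 10*q^3 + 5*sqrt(2)*q^2 - 40*q + 16*sqrt(2)*q - 16*sqrt(2) + 32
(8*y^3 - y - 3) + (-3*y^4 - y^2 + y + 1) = -3*y^4 + 8*y^3 - y^2 - 2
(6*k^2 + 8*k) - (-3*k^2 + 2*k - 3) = 9*k^2 + 6*k + 3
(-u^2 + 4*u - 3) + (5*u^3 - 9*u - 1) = 5*u^3 - u^2 - 5*u - 4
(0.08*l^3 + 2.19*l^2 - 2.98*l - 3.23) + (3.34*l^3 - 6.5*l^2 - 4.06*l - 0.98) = 3.42*l^3 - 4.31*l^2 - 7.04*l - 4.21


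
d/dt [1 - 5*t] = -5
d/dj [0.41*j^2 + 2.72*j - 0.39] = 0.82*j + 2.72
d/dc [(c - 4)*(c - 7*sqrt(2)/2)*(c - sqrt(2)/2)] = 3*c^2 - 8*sqrt(2)*c - 8*c + 7/2 + 16*sqrt(2)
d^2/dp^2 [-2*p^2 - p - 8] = -4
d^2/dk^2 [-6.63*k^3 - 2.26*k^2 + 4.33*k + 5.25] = -39.78*k - 4.52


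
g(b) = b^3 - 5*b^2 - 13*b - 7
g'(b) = 3*b^2 - 10*b - 13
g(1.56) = -35.65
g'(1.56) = -21.30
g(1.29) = -29.94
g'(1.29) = -20.91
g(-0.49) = -1.95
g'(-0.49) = -7.38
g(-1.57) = -2.78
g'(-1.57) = 10.09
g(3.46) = -70.42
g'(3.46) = -11.69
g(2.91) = -62.53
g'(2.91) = -16.70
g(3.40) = -69.70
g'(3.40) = -12.32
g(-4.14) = -109.84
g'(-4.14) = 79.82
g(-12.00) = -2299.00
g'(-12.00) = 539.00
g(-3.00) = -40.00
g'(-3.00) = 44.00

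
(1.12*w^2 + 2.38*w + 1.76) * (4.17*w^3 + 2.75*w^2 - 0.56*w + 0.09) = 4.6704*w^5 + 13.0046*w^4 + 13.257*w^3 + 3.608*w^2 - 0.7714*w + 0.1584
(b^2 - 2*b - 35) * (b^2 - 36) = b^4 - 2*b^3 - 71*b^2 + 72*b + 1260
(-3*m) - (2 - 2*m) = -m - 2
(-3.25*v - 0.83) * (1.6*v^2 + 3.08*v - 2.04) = -5.2*v^3 - 11.338*v^2 + 4.0736*v + 1.6932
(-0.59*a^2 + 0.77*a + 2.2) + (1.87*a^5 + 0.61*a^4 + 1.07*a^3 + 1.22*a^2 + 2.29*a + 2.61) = 1.87*a^5 + 0.61*a^4 + 1.07*a^3 + 0.63*a^2 + 3.06*a + 4.81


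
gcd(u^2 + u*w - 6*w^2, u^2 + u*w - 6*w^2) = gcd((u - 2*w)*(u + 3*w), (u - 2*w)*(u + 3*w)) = u^2 + u*w - 6*w^2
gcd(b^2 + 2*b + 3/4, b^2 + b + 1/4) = b + 1/2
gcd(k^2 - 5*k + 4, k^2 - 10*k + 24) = k - 4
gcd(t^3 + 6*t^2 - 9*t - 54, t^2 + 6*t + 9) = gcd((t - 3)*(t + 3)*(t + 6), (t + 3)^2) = t + 3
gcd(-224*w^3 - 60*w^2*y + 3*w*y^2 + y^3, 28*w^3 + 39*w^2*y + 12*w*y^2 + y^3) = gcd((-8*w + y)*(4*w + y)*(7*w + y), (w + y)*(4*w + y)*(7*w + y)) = 28*w^2 + 11*w*y + y^2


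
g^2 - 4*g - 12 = (g - 6)*(g + 2)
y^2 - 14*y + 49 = (y - 7)^2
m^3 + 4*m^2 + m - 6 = (m - 1)*(m + 2)*(m + 3)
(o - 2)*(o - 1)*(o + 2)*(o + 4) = o^4 + 3*o^3 - 8*o^2 - 12*o + 16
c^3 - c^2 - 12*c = c*(c - 4)*(c + 3)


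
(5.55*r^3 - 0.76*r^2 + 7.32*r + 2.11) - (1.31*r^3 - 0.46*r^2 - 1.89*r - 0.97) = 4.24*r^3 - 0.3*r^2 + 9.21*r + 3.08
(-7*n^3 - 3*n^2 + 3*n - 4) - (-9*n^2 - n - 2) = -7*n^3 + 6*n^2 + 4*n - 2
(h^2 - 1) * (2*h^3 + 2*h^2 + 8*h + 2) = 2*h^5 + 2*h^4 + 6*h^3 - 8*h - 2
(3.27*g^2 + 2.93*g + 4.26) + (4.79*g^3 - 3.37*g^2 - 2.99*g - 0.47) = 4.79*g^3 - 0.1*g^2 - 0.0600000000000001*g + 3.79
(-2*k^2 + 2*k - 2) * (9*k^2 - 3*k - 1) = -18*k^4 + 24*k^3 - 22*k^2 + 4*k + 2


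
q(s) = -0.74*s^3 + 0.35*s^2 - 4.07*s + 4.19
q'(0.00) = -4.07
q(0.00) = 4.19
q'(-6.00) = -88.19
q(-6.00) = 201.05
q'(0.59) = -4.43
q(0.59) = 1.76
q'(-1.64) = -11.19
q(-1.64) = 15.07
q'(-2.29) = -17.31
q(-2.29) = 24.23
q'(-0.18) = -4.27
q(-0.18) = 4.94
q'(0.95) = -5.41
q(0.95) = 0.00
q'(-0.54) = -5.10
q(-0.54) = 6.61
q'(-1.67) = -11.43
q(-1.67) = 15.41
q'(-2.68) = -21.89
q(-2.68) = 31.86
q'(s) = -2.22*s^2 + 0.7*s - 4.07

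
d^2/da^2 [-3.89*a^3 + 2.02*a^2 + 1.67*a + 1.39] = 4.04 - 23.34*a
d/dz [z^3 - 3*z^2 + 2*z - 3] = 3*z^2 - 6*z + 2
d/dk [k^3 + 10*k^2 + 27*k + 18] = 3*k^2 + 20*k + 27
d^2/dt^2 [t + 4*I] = 0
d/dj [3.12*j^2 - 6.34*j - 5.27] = 6.24*j - 6.34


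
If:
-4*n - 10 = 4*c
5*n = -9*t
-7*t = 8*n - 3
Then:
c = -239/74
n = 27/37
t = -15/37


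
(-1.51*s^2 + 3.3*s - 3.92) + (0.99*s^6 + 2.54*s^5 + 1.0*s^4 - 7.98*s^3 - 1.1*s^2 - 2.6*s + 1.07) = 0.99*s^6 + 2.54*s^5 + 1.0*s^4 - 7.98*s^3 - 2.61*s^2 + 0.7*s - 2.85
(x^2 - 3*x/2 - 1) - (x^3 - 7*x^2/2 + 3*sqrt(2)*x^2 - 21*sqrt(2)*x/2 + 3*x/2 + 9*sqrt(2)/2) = -x^3 - 3*sqrt(2)*x^2 + 9*x^2/2 - 3*x + 21*sqrt(2)*x/2 - 9*sqrt(2)/2 - 1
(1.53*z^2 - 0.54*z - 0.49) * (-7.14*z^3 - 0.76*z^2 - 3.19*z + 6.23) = -10.9242*z^5 + 2.6928*z^4 - 0.9717*z^3 + 11.6269*z^2 - 1.8011*z - 3.0527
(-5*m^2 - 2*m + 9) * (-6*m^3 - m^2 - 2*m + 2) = 30*m^5 + 17*m^4 - 42*m^3 - 15*m^2 - 22*m + 18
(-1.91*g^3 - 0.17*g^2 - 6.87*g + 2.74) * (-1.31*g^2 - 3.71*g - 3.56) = 2.5021*g^5 + 7.3088*g^4 + 16.43*g^3 + 22.5035*g^2 + 14.2918*g - 9.7544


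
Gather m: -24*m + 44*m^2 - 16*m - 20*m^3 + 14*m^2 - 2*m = -20*m^3 + 58*m^2 - 42*m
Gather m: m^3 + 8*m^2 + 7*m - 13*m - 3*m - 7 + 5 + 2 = m^3 + 8*m^2 - 9*m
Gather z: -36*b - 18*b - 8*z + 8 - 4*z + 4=-54*b - 12*z + 12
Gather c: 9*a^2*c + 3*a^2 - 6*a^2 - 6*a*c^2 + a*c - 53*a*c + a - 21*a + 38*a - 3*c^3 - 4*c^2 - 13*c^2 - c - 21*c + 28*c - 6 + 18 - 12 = -3*a^2 + 18*a - 3*c^3 + c^2*(-6*a - 17) + c*(9*a^2 - 52*a + 6)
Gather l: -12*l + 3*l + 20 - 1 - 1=18 - 9*l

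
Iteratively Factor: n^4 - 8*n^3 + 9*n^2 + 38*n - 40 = (n - 4)*(n^3 - 4*n^2 - 7*n + 10) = (n - 4)*(n - 1)*(n^2 - 3*n - 10) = (n - 5)*(n - 4)*(n - 1)*(n + 2)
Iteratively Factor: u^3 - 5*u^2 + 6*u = (u)*(u^2 - 5*u + 6) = u*(u - 3)*(u - 2)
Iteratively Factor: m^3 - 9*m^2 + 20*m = (m - 4)*(m^2 - 5*m) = (m - 5)*(m - 4)*(m)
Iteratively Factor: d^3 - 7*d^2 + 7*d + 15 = (d - 5)*(d^2 - 2*d - 3) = (d - 5)*(d + 1)*(d - 3)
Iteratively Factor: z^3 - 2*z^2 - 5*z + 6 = (z - 1)*(z^2 - z - 6) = (z - 1)*(z + 2)*(z - 3)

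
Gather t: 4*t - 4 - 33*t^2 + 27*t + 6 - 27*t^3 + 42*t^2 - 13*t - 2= -27*t^3 + 9*t^2 + 18*t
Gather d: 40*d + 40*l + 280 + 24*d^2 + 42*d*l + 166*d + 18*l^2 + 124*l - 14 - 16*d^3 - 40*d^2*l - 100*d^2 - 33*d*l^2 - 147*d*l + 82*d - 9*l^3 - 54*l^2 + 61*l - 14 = -16*d^3 + d^2*(-40*l - 76) + d*(-33*l^2 - 105*l + 288) - 9*l^3 - 36*l^2 + 225*l + 252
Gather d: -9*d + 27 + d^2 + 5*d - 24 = d^2 - 4*d + 3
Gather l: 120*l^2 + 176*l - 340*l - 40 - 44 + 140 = 120*l^2 - 164*l + 56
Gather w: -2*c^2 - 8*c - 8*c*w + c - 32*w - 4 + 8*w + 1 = -2*c^2 - 7*c + w*(-8*c - 24) - 3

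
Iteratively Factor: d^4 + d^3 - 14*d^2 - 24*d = (d + 2)*(d^3 - d^2 - 12*d) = (d + 2)*(d + 3)*(d^2 - 4*d) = (d - 4)*(d + 2)*(d + 3)*(d)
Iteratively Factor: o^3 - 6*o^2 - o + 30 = (o + 2)*(o^2 - 8*o + 15) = (o - 3)*(o + 2)*(o - 5)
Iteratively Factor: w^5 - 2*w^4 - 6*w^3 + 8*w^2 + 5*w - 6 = (w + 1)*(w^4 - 3*w^3 - 3*w^2 + 11*w - 6) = (w - 1)*(w + 1)*(w^3 - 2*w^2 - 5*w + 6) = (w - 1)^2*(w + 1)*(w^2 - w - 6) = (w - 1)^2*(w + 1)*(w + 2)*(w - 3)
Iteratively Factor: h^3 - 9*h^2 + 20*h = (h - 5)*(h^2 - 4*h) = (h - 5)*(h - 4)*(h)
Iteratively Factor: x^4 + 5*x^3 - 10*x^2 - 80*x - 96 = (x + 4)*(x^3 + x^2 - 14*x - 24) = (x + 2)*(x + 4)*(x^2 - x - 12) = (x + 2)*(x + 3)*(x + 4)*(x - 4)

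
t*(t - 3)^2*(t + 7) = t^4 + t^3 - 33*t^2 + 63*t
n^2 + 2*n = n*(n + 2)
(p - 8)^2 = p^2 - 16*p + 64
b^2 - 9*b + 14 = (b - 7)*(b - 2)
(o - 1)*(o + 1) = o^2 - 1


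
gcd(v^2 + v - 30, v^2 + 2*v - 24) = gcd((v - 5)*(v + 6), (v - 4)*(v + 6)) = v + 6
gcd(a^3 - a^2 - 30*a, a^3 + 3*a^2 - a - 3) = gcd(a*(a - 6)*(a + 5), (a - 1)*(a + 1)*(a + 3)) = 1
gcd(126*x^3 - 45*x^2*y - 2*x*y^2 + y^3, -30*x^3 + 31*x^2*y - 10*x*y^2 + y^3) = 3*x - y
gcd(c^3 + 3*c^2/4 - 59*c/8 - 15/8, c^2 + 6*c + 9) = c + 3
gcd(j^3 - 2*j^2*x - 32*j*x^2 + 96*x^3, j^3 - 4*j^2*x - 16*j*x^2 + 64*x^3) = j^2 - 8*j*x + 16*x^2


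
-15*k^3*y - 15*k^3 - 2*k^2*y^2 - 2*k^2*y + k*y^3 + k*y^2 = (-5*k + y)*(3*k + y)*(k*y + k)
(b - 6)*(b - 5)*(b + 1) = b^3 - 10*b^2 + 19*b + 30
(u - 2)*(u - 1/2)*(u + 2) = u^3 - u^2/2 - 4*u + 2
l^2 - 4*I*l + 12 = (l - 6*I)*(l + 2*I)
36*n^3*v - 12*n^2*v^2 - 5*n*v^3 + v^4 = v*(-6*n + v)*(-2*n + v)*(3*n + v)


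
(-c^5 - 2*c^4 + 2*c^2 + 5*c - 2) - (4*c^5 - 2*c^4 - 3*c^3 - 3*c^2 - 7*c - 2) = -5*c^5 + 3*c^3 + 5*c^2 + 12*c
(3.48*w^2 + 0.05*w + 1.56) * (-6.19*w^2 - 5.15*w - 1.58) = -21.5412*w^4 - 18.2315*w^3 - 15.4123*w^2 - 8.113*w - 2.4648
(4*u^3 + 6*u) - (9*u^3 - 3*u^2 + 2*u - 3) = -5*u^3 + 3*u^2 + 4*u + 3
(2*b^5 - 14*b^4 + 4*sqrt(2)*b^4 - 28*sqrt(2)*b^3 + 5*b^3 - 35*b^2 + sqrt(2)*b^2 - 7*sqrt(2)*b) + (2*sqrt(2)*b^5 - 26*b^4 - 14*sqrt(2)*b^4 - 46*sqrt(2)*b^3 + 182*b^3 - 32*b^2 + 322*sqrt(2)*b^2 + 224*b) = 2*b^5 + 2*sqrt(2)*b^5 - 40*b^4 - 10*sqrt(2)*b^4 - 74*sqrt(2)*b^3 + 187*b^3 - 67*b^2 + 323*sqrt(2)*b^2 - 7*sqrt(2)*b + 224*b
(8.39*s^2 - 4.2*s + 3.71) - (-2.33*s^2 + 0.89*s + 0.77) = 10.72*s^2 - 5.09*s + 2.94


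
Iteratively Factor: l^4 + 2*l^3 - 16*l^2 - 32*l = (l)*(l^3 + 2*l^2 - 16*l - 32) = l*(l + 4)*(l^2 - 2*l - 8) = l*(l + 2)*(l + 4)*(l - 4)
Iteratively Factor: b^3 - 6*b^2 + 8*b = (b - 2)*(b^2 - 4*b) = (b - 4)*(b - 2)*(b)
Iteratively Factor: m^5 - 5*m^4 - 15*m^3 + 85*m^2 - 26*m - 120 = (m + 1)*(m^4 - 6*m^3 - 9*m^2 + 94*m - 120) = (m - 2)*(m + 1)*(m^3 - 4*m^2 - 17*m + 60) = (m - 2)*(m + 1)*(m + 4)*(m^2 - 8*m + 15) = (m - 5)*(m - 2)*(m + 1)*(m + 4)*(m - 3)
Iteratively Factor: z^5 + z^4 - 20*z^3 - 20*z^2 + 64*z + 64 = (z - 4)*(z^4 + 5*z^3 - 20*z - 16) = (z - 4)*(z + 1)*(z^3 + 4*z^2 - 4*z - 16) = (z - 4)*(z - 2)*(z + 1)*(z^2 + 6*z + 8) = (z - 4)*(z - 2)*(z + 1)*(z + 4)*(z + 2)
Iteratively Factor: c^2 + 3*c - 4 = (c + 4)*(c - 1)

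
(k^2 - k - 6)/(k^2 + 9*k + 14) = (k - 3)/(k + 7)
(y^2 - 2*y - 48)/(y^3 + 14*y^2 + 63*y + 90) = (y - 8)/(y^2 + 8*y + 15)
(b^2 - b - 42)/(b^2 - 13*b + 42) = (b + 6)/(b - 6)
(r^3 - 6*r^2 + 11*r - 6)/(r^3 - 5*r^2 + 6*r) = (r - 1)/r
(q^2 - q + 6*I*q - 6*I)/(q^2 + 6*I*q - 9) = (q^2 - q + 6*I*q - 6*I)/(q^2 + 6*I*q - 9)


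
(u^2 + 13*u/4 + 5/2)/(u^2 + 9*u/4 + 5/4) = (u + 2)/(u + 1)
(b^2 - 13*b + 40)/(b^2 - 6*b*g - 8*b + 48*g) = (b - 5)/(b - 6*g)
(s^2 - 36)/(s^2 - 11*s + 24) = (s^2 - 36)/(s^2 - 11*s + 24)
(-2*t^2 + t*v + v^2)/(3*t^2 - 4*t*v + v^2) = (-2*t - v)/(3*t - v)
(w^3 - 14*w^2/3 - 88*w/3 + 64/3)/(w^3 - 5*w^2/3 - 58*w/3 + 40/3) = (w - 8)/(w - 5)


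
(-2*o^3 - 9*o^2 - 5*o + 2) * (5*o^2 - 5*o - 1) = -10*o^5 - 35*o^4 + 22*o^3 + 44*o^2 - 5*o - 2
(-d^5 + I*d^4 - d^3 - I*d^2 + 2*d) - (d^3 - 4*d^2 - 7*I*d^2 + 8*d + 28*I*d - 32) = -d^5 + I*d^4 - 2*d^3 + 4*d^2 + 6*I*d^2 - 6*d - 28*I*d + 32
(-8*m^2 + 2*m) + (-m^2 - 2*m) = -9*m^2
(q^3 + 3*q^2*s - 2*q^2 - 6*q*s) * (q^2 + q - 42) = q^5 + 3*q^4*s - q^4 - 3*q^3*s - 44*q^3 - 132*q^2*s + 84*q^2 + 252*q*s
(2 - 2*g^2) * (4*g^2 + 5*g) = -8*g^4 - 10*g^3 + 8*g^2 + 10*g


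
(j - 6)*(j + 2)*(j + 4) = j^3 - 28*j - 48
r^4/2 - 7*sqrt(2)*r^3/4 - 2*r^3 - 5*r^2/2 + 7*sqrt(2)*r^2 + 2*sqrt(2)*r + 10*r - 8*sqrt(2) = (r/2 + sqrt(2)/2)*(r - 4)*(r - 4*sqrt(2))*(r - sqrt(2)/2)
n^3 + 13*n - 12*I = (n - 3*I)*(n - I)*(n + 4*I)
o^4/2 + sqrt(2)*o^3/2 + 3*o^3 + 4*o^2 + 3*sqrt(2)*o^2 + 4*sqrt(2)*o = o*(o/2 + 1)*(o + 4)*(o + sqrt(2))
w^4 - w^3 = w^3*(w - 1)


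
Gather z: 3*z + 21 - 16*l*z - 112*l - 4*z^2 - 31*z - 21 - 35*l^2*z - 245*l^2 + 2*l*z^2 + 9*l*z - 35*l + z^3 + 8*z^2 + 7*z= -245*l^2 - 147*l + z^3 + z^2*(2*l + 4) + z*(-35*l^2 - 7*l - 21)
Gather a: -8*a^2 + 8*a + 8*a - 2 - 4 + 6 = -8*a^2 + 16*a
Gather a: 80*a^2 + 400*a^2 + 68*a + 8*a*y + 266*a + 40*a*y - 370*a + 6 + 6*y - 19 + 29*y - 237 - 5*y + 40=480*a^2 + a*(48*y - 36) + 30*y - 210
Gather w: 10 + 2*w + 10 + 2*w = 4*w + 20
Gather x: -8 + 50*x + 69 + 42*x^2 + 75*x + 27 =42*x^2 + 125*x + 88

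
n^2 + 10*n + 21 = (n + 3)*(n + 7)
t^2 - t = t*(t - 1)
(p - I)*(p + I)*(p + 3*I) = p^3 + 3*I*p^2 + p + 3*I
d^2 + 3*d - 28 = (d - 4)*(d + 7)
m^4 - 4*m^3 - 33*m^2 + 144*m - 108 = (m - 6)*(m - 3)*(m - 1)*(m + 6)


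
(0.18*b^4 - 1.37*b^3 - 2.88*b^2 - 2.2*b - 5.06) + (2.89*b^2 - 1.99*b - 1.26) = 0.18*b^4 - 1.37*b^3 + 0.0100000000000002*b^2 - 4.19*b - 6.32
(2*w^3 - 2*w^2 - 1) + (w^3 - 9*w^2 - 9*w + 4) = 3*w^3 - 11*w^2 - 9*w + 3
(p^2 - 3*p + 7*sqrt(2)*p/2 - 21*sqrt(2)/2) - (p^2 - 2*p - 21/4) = -p + 7*sqrt(2)*p/2 - 21*sqrt(2)/2 + 21/4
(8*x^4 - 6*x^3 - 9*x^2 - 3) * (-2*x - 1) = -16*x^5 + 4*x^4 + 24*x^3 + 9*x^2 + 6*x + 3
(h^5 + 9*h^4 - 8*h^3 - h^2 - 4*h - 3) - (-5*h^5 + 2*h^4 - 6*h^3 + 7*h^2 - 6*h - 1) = 6*h^5 + 7*h^4 - 2*h^3 - 8*h^2 + 2*h - 2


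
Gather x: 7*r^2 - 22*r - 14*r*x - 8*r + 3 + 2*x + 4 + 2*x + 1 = 7*r^2 - 30*r + x*(4 - 14*r) + 8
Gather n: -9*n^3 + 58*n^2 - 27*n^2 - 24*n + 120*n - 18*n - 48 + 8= -9*n^3 + 31*n^2 + 78*n - 40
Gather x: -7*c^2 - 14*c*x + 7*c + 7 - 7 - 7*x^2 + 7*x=-7*c^2 + 7*c - 7*x^2 + x*(7 - 14*c)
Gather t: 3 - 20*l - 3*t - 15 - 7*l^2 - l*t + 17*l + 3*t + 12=-7*l^2 - l*t - 3*l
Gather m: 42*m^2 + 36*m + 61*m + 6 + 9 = 42*m^2 + 97*m + 15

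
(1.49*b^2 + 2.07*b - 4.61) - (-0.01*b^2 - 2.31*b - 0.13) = 1.5*b^2 + 4.38*b - 4.48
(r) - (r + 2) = -2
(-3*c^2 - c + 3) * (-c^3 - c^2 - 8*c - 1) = 3*c^5 + 4*c^4 + 22*c^3 + 8*c^2 - 23*c - 3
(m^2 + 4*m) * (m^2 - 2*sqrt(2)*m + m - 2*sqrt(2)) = m^4 - 2*sqrt(2)*m^3 + 5*m^3 - 10*sqrt(2)*m^2 + 4*m^2 - 8*sqrt(2)*m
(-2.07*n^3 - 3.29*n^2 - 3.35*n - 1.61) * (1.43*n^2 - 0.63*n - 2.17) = -2.9601*n^5 - 3.4006*n^4 + 1.7741*n^3 + 6.9475*n^2 + 8.2838*n + 3.4937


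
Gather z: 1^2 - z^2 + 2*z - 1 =-z^2 + 2*z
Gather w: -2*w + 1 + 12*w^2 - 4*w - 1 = 12*w^2 - 6*w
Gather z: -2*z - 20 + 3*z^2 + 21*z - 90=3*z^2 + 19*z - 110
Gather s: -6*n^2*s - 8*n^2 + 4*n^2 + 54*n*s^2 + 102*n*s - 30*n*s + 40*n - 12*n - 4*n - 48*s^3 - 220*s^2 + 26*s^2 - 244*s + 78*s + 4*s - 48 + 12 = -4*n^2 + 24*n - 48*s^3 + s^2*(54*n - 194) + s*(-6*n^2 + 72*n - 162) - 36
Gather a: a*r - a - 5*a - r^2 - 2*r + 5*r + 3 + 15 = a*(r - 6) - r^2 + 3*r + 18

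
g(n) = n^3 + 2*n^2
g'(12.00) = 480.00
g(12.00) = 2016.00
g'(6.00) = 132.00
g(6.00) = 288.00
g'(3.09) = 41.00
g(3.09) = 48.60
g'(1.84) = 17.52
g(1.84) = 13.00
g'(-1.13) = -0.69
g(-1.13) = 1.11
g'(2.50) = 28.75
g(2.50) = 28.12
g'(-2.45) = 8.21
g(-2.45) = -2.70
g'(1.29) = 10.15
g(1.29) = 5.47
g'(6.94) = 172.25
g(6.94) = 430.58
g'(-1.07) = -0.85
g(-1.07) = 1.06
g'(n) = 3*n^2 + 4*n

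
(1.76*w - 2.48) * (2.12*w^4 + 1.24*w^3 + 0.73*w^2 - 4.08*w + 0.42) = 3.7312*w^5 - 3.0752*w^4 - 1.7904*w^3 - 8.9912*w^2 + 10.8576*w - 1.0416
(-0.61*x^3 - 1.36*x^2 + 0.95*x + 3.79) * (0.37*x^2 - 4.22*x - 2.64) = -0.2257*x^5 + 2.071*x^4 + 7.7011*x^3 + 0.983700000000001*x^2 - 18.5018*x - 10.0056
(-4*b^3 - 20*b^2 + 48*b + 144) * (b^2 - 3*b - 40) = -4*b^5 - 8*b^4 + 268*b^3 + 800*b^2 - 2352*b - 5760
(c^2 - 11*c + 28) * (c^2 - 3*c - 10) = c^4 - 14*c^3 + 51*c^2 + 26*c - 280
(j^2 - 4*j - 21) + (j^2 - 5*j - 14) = 2*j^2 - 9*j - 35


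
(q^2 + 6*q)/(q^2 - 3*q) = (q + 6)/(q - 3)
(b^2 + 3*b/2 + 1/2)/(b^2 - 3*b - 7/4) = 2*(b + 1)/(2*b - 7)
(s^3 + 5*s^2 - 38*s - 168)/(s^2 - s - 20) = (s^2 + s - 42)/(s - 5)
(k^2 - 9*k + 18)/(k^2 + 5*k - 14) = (k^2 - 9*k + 18)/(k^2 + 5*k - 14)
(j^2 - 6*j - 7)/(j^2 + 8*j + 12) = (j^2 - 6*j - 7)/(j^2 + 8*j + 12)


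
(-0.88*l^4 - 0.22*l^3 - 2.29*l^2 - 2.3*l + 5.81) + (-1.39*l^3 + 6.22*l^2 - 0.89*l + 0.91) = -0.88*l^4 - 1.61*l^3 + 3.93*l^2 - 3.19*l + 6.72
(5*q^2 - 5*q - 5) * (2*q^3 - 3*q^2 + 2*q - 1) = 10*q^5 - 25*q^4 + 15*q^3 - 5*q + 5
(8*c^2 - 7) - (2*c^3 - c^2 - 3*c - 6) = -2*c^3 + 9*c^2 + 3*c - 1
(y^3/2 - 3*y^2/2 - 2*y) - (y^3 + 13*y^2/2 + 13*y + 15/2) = -y^3/2 - 8*y^2 - 15*y - 15/2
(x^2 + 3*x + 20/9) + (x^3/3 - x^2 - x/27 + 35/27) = x^3/3 + 80*x/27 + 95/27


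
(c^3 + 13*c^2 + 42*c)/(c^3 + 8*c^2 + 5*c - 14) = c*(c + 6)/(c^2 + c - 2)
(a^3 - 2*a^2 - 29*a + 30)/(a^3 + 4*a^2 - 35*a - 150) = (a - 1)/(a + 5)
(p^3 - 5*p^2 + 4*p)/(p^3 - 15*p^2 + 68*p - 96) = p*(p - 1)/(p^2 - 11*p + 24)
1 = 1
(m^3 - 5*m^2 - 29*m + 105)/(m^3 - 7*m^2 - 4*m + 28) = (m^2 + 2*m - 15)/(m^2 - 4)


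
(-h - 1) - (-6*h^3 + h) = 6*h^3 - 2*h - 1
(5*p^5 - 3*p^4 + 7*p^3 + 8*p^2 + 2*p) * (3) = 15*p^5 - 9*p^4 + 21*p^3 + 24*p^2 + 6*p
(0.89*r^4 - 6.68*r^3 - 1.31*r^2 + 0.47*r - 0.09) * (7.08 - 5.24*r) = -4.6636*r^5 + 41.3044*r^4 - 40.43*r^3 - 11.7376*r^2 + 3.7992*r - 0.6372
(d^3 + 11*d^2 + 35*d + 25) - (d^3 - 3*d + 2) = 11*d^2 + 38*d + 23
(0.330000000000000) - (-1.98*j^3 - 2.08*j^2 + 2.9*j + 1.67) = 1.98*j^3 + 2.08*j^2 - 2.9*j - 1.34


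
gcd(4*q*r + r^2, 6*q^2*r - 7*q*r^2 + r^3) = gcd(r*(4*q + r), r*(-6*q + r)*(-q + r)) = r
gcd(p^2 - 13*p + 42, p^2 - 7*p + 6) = p - 6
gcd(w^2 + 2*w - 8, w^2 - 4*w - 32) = w + 4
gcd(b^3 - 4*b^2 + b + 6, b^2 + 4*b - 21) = b - 3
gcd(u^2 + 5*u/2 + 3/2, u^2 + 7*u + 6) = u + 1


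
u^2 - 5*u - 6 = (u - 6)*(u + 1)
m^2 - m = m*(m - 1)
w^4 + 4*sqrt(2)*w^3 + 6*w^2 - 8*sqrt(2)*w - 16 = (w - sqrt(2))*(w + sqrt(2))*(w + 2*sqrt(2))^2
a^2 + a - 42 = (a - 6)*(a + 7)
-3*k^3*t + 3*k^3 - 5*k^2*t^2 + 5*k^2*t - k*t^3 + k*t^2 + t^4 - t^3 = (-3*k + t)*(k + t)^2*(t - 1)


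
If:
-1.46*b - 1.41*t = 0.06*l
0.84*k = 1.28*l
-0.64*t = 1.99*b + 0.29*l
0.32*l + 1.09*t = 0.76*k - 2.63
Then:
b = -0.79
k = 6.06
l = 3.98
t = 0.65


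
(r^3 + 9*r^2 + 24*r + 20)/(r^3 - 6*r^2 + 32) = (r^2 + 7*r + 10)/(r^2 - 8*r + 16)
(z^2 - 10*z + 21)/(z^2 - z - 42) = (z - 3)/(z + 6)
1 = 1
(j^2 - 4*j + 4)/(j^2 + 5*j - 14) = (j - 2)/(j + 7)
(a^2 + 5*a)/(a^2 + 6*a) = (a + 5)/(a + 6)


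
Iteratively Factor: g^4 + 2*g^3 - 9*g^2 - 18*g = (g - 3)*(g^3 + 5*g^2 + 6*g) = (g - 3)*(g + 2)*(g^2 + 3*g) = g*(g - 3)*(g + 2)*(g + 3)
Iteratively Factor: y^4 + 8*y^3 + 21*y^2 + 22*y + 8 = (y + 2)*(y^3 + 6*y^2 + 9*y + 4) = (y + 2)*(y + 4)*(y^2 + 2*y + 1) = (y + 1)*(y + 2)*(y + 4)*(y + 1)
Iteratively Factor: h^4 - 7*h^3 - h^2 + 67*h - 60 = (h - 1)*(h^3 - 6*h^2 - 7*h + 60) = (h - 1)*(h + 3)*(h^2 - 9*h + 20) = (h - 4)*(h - 1)*(h + 3)*(h - 5)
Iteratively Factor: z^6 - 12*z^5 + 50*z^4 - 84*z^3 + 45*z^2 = (z)*(z^5 - 12*z^4 + 50*z^3 - 84*z^2 + 45*z) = z*(z - 3)*(z^4 - 9*z^3 + 23*z^2 - 15*z) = z*(z - 5)*(z - 3)*(z^3 - 4*z^2 + 3*z) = z^2*(z - 5)*(z - 3)*(z^2 - 4*z + 3) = z^2*(z - 5)*(z - 3)*(z - 1)*(z - 3)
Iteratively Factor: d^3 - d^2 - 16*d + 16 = (d - 4)*(d^2 + 3*d - 4) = (d - 4)*(d + 4)*(d - 1)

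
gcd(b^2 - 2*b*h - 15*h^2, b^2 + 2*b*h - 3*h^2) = b + 3*h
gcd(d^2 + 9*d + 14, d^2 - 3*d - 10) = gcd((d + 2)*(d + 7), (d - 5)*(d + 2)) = d + 2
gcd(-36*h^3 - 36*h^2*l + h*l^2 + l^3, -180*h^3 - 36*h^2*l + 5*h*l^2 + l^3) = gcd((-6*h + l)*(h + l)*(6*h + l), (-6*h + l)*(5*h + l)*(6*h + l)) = 36*h^2 - l^2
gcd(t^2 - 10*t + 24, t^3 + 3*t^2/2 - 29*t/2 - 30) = t - 4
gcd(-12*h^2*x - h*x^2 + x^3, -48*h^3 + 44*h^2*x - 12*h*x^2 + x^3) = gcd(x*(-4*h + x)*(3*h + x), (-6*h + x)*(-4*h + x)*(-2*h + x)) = -4*h + x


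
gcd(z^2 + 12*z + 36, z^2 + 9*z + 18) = z + 6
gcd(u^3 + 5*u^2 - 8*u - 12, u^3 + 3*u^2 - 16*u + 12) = u^2 + 4*u - 12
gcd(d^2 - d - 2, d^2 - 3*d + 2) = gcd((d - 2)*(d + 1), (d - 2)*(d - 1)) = d - 2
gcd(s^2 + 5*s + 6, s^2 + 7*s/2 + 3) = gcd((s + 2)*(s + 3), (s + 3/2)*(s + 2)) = s + 2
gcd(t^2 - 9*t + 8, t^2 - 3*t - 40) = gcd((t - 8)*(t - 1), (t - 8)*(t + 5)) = t - 8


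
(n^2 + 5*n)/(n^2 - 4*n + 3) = n*(n + 5)/(n^2 - 4*n + 3)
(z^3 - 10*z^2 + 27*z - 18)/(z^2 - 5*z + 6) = (z^2 - 7*z + 6)/(z - 2)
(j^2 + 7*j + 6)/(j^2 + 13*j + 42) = (j + 1)/(j + 7)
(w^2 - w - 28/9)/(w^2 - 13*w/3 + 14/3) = (w + 4/3)/(w - 2)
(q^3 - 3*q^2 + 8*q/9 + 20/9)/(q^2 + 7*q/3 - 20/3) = (3*q^2 - 4*q - 4)/(3*(q + 4))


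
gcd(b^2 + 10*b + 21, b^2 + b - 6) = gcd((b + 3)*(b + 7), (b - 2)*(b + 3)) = b + 3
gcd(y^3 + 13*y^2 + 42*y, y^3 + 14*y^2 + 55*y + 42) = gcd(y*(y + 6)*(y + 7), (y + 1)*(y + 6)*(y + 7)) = y^2 + 13*y + 42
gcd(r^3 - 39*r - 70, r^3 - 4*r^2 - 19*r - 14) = r^2 - 5*r - 14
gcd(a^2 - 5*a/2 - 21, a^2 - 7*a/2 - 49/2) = a + 7/2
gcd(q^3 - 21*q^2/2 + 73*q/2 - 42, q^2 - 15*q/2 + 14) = q^2 - 15*q/2 + 14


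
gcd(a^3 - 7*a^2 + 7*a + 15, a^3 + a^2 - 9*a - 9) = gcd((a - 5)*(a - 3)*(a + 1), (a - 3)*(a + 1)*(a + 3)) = a^2 - 2*a - 3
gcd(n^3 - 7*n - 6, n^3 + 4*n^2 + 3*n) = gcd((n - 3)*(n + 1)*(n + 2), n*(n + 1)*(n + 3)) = n + 1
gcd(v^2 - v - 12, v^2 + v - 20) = v - 4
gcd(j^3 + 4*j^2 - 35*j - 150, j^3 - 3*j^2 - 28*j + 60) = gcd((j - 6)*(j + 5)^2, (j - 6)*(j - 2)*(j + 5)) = j^2 - j - 30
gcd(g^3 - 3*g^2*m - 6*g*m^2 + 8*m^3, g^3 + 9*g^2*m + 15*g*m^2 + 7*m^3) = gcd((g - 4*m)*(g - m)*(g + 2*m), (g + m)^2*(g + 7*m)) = 1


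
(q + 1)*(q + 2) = q^2 + 3*q + 2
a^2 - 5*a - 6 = (a - 6)*(a + 1)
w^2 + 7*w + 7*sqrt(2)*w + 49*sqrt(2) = (w + 7)*(w + 7*sqrt(2))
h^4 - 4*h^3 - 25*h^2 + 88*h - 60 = (h - 6)*(h - 2)*(h - 1)*(h + 5)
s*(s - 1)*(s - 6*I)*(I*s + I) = I*s^4 + 6*s^3 - I*s^2 - 6*s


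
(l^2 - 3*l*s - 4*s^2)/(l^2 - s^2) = (-l + 4*s)/(-l + s)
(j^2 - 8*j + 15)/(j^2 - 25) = (j - 3)/(j + 5)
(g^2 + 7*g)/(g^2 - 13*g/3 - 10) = 3*g*(g + 7)/(3*g^2 - 13*g - 30)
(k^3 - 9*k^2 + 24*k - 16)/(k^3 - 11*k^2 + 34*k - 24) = (k - 4)/(k - 6)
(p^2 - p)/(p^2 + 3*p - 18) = p*(p - 1)/(p^2 + 3*p - 18)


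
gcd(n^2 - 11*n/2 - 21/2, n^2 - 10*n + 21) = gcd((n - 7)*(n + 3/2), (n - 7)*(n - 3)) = n - 7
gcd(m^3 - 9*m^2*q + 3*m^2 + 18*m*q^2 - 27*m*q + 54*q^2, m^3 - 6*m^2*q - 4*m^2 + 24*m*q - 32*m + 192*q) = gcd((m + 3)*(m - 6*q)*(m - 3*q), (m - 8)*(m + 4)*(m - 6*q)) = -m + 6*q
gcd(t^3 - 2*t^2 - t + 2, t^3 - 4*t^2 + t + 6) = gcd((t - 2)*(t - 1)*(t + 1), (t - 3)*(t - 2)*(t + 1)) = t^2 - t - 2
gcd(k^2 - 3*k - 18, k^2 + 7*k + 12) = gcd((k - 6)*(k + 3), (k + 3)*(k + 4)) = k + 3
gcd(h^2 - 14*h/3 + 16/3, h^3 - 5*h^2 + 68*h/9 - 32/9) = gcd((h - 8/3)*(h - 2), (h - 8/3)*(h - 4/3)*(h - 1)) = h - 8/3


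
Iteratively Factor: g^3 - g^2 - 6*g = (g - 3)*(g^2 + 2*g) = (g - 3)*(g + 2)*(g)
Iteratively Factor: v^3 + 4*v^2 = (v)*(v^2 + 4*v) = v*(v + 4)*(v)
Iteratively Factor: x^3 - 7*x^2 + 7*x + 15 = (x - 3)*(x^2 - 4*x - 5) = (x - 5)*(x - 3)*(x + 1)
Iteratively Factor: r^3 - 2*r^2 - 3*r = (r)*(r^2 - 2*r - 3) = r*(r - 3)*(r + 1)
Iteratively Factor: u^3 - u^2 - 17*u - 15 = (u - 5)*(u^2 + 4*u + 3) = (u - 5)*(u + 1)*(u + 3)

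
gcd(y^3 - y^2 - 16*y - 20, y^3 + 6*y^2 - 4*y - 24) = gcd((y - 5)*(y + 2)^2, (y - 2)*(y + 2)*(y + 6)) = y + 2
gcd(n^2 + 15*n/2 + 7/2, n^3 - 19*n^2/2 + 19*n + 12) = n + 1/2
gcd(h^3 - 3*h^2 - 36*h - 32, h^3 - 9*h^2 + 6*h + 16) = h^2 - 7*h - 8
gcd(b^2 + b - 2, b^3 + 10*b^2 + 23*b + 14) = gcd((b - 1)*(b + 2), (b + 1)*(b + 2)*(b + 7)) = b + 2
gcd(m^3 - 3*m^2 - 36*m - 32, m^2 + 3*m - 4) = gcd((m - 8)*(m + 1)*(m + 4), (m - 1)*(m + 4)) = m + 4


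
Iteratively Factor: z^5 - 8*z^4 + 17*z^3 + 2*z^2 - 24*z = (z - 3)*(z^4 - 5*z^3 + 2*z^2 + 8*z) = (z - 3)*(z - 2)*(z^3 - 3*z^2 - 4*z) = z*(z - 3)*(z - 2)*(z^2 - 3*z - 4) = z*(z - 3)*(z - 2)*(z + 1)*(z - 4)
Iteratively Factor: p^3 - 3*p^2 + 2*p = (p)*(p^2 - 3*p + 2) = p*(p - 2)*(p - 1)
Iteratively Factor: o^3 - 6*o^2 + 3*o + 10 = (o - 2)*(o^2 - 4*o - 5) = (o - 2)*(o + 1)*(o - 5)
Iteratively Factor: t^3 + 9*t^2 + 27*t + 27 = (t + 3)*(t^2 + 6*t + 9) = (t + 3)^2*(t + 3)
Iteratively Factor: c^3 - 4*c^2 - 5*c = (c - 5)*(c^2 + c) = c*(c - 5)*(c + 1)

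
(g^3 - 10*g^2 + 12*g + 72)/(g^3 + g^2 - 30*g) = (g^3 - 10*g^2 + 12*g + 72)/(g*(g^2 + g - 30))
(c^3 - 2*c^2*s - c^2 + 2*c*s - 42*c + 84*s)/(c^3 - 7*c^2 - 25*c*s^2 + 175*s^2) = (-c^2 + 2*c*s - 6*c + 12*s)/(-c^2 + 25*s^2)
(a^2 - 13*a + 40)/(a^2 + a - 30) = (a - 8)/(a + 6)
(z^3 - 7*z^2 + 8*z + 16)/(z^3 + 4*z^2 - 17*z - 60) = (z^2 - 3*z - 4)/(z^2 + 8*z + 15)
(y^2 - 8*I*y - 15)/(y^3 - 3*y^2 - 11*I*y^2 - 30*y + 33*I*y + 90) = (y - 3*I)/(y^2 + y*(-3 - 6*I) + 18*I)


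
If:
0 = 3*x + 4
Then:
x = -4/3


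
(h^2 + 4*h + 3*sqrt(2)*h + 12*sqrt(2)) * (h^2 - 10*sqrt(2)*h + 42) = h^4 - 7*sqrt(2)*h^3 + 4*h^3 - 28*sqrt(2)*h^2 - 18*h^2 - 72*h + 126*sqrt(2)*h + 504*sqrt(2)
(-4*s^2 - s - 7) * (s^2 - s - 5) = -4*s^4 + 3*s^3 + 14*s^2 + 12*s + 35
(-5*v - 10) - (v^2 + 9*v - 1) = -v^2 - 14*v - 9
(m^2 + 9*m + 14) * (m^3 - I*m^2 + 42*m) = m^5 + 9*m^4 - I*m^4 + 56*m^3 - 9*I*m^3 + 378*m^2 - 14*I*m^2 + 588*m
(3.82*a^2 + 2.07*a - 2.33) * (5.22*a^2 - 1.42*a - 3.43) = 19.9404*a^4 + 5.381*a^3 - 28.2046*a^2 - 3.7915*a + 7.9919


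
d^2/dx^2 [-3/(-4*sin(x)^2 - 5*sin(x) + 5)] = 3*(-64*sin(x)^4 - 60*sin(x)^3 - 9*sin(x)^2 + 95*sin(x) + 90)/(4*sin(x)^2 + 5*sin(x) - 5)^3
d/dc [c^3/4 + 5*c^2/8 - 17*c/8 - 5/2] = 3*c^2/4 + 5*c/4 - 17/8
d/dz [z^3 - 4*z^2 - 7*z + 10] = 3*z^2 - 8*z - 7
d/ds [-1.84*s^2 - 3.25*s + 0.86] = -3.68*s - 3.25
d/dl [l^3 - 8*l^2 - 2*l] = 3*l^2 - 16*l - 2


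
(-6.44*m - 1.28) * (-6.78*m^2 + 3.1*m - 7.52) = 43.6632*m^3 - 11.2856*m^2 + 44.4608*m + 9.6256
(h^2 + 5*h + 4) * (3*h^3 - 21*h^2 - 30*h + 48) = 3*h^5 - 6*h^4 - 123*h^3 - 186*h^2 + 120*h + 192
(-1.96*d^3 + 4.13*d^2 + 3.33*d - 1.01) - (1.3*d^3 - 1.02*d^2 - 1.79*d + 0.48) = -3.26*d^3 + 5.15*d^2 + 5.12*d - 1.49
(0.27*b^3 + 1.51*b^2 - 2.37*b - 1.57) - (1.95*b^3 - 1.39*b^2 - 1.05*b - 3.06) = -1.68*b^3 + 2.9*b^2 - 1.32*b + 1.49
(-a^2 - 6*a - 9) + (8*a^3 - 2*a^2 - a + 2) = 8*a^3 - 3*a^2 - 7*a - 7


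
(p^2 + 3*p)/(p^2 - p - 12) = p/(p - 4)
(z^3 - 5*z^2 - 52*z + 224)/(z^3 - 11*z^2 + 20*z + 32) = (z + 7)/(z + 1)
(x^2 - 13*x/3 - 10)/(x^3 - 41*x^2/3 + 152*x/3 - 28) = (3*x + 5)/(3*x^2 - 23*x + 14)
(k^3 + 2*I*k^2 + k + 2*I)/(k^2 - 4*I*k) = (k^3 + 2*I*k^2 + k + 2*I)/(k*(k - 4*I))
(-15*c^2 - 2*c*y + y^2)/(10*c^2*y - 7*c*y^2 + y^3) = (3*c + y)/(y*(-2*c + y))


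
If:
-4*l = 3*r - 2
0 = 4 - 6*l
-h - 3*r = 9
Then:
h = -25/3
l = 2/3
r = -2/9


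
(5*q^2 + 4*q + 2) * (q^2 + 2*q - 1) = 5*q^4 + 14*q^3 + 5*q^2 - 2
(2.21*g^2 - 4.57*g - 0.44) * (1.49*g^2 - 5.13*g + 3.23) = 3.2929*g^4 - 18.1466*g^3 + 29.9268*g^2 - 12.5039*g - 1.4212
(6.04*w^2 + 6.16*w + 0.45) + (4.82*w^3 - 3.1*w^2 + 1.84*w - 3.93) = 4.82*w^3 + 2.94*w^2 + 8.0*w - 3.48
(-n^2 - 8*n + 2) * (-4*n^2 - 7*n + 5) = 4*n^4 + 39*n^3 + 43*n^2 - 54*n + 10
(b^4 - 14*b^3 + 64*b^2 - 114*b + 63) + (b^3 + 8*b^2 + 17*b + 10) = b^4 - 13*b^3 + 72*b^2 - 97*b + 73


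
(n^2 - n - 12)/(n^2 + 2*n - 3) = (n - 4)/(n - 1)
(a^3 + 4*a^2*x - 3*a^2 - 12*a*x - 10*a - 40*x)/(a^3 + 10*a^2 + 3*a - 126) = (a^3 + 4*a^2*x - 3*a^2 - 12*a*x - 10*a - 40*x)/(a^3 + 10*a^2 + 3*a - 126)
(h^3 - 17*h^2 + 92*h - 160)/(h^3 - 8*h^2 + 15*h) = (h^2 - 12*h + 32)/(h*(h - 3))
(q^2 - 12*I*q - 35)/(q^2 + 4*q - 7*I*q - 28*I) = (q - 5*I)/(q + 4)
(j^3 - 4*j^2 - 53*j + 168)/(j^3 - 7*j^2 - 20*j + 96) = (j + 7)/(j + 4)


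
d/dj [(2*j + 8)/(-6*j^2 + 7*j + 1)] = 6*(2*j^2 + 16*j - 9)/(36*j^4 - 84*j^3 + 37*j^2 + 14*j + 1)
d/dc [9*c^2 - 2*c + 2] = 18*c - 2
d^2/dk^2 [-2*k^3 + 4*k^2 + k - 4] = 8 - 12*k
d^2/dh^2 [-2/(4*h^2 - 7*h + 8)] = 4*(16*h^2 - 28*h - (8*h - 7)^2 + 32)/(4*h^2 - 7*h + 8)^3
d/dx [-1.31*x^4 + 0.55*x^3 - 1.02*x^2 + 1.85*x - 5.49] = -5.24*x^3 + 1.65*x^2 - 2.04*x + 1.85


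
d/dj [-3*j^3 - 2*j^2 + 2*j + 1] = -9*j^2 - 4*j + 2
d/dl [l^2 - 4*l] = 2*l - 4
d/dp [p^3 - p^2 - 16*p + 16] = 3*p^2 - 2*p - 16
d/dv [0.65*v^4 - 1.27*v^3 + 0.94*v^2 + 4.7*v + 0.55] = 2.6*v^3 - 3.81*v^2 + 1.88*v + 4.7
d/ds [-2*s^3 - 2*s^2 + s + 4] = -6*s^2 - 4*s + 1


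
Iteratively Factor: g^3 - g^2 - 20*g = (g + 4)*(g^2 - 5*g) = (g - 5)*(g + 4)*(g)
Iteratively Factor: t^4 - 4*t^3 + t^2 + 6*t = (t - 3)*(t^3 - t^2 - 2*t) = t*(t - 3)*(t^2 - t - 2) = t*(t - 3)*(t + 1)*(t - 2)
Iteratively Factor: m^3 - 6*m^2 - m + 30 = (m + 2)*(m^2 - 8*m + 15) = (m - 3)*(m + 2)*(m - 5)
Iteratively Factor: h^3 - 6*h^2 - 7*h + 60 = (h + 3)*(h^2 - 9*h + 20) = (h - 5)*(h + 3)*(h - 4)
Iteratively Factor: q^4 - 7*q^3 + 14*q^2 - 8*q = (q)*(q^3 - 7*q^2 + 14*q - 8) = q*(q - 1)*(q^2 - 6*q + 8) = q*(q - 4)*(q - 1)*(q - 2)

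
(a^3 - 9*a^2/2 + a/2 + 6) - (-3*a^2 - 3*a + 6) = a^3 - 3*a^2/2 + 7*a/2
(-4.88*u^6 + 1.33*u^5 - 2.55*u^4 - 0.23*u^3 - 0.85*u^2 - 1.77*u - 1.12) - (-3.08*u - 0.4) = -4.88*u^6 + 1.33*u^5 - 2.55*u^4 - 0.23*u^3 - 0.85*u^2 + 1.31*u - 0.72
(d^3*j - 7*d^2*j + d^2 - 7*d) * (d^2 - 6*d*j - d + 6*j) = d^5*j - 6*d^4*j^2 - 8*d^4*j + d^4 + 48*d^3*j^2 + d^3*j - 8*d^3 - 42*d^2*j^2 + 48*d^2*j + 7*d^2 - 42*d*j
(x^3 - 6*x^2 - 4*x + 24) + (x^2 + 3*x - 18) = x^3 - 5*x^2 - x + 6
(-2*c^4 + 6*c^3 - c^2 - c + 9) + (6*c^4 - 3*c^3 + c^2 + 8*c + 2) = 4*c^4 + 3*c^3 + 7*c + 11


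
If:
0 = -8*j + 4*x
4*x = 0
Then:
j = 0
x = 0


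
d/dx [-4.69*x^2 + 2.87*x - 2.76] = 2.87 - 9.38*x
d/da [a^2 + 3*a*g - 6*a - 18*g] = 2*a + 3*g - 6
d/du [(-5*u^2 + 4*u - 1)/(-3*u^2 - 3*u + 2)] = (27*u^2 - 26*u + 5)/(9*u^4 + 18*u^3 - 3*u^2 - 12*u + 4)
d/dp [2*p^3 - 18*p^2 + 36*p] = 6*p^2 - 36*p + 36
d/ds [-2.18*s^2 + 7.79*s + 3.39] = 7.79 - 4.36*s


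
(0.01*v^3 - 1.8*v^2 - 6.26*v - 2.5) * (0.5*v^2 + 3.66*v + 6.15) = 0.005*v^5 - 0.8634*v^4 - 9.6565*v^3 - 35.2316*v^2 - 47.649*v - 15.375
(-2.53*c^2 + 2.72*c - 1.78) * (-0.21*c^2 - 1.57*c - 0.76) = 0.5313*c^4 + 3.4009*c^3 - 1.9738*c^2 + 0.7274*c + 1.3528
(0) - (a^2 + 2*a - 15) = -a^2 - 2*a + 15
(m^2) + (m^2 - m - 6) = 2*m^2 - m - 6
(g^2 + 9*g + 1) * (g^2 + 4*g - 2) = g^4 + 13*g^3 + 35*g^2 - 14*g - 2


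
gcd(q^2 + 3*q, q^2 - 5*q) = q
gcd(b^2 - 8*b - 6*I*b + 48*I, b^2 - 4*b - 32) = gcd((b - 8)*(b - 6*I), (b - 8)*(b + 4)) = b - 8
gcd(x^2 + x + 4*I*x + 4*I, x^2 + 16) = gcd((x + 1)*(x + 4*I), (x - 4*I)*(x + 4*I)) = x + 4*I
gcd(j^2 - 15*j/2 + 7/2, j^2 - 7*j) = j - 7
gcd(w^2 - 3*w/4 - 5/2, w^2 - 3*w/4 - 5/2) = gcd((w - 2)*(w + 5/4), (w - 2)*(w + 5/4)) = w^2 - 3*w/4 - 5/2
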